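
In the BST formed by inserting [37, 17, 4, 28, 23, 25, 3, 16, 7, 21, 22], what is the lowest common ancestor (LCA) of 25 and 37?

Tree insertion order: [37, 17, 4, 28, 23, 25, 3, 16, 7, 21, 22]
Tree (level-order array): [37, 17, None, 4, 28, 3, 16, 23, None, None, None, 7, None, 21, 25, None, None, None, 22]
In a BST, the LCA of p=25, q=37 is the first node v on the
root-to-leaf path with p <= v <= q (go left if both < v, right if both > v).
Walk from root:
  at 37: 25 <= 37 <= 37, this is the LCA
LCA = 37


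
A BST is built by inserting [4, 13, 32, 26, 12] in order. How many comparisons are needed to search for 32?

Search path for 32: 4 -> 13 -> 32
Found: True
Comparisons: 3


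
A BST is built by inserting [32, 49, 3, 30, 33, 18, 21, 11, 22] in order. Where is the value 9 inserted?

Starting tree (level order): [32, 3, 49, None, 30, 33, None, 18, None, None, None, 11, 21, None, None, None, 22]
Insertion path: 32 -> 3 -> 30 -> 18 -> 11
Result: insert 9 as left child of 11
Final tree (level order): [32, 3, 49, None, 30, 33, None, 18, None, None, None, 11, 21, 9, None, None, 22]


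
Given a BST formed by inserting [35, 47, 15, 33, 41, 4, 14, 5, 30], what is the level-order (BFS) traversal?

Tree insertion order: [35, 47, 15, 33, 41, 4, 14, 5, 30]
Tree (level-order array): [35, 15, 47, 4, 33, 41, None, None, 14, 30, None, None, None, 5]
BFS from the root, enqueuing left then right child of each popped node:
  queue [35] -> pop 35, enqueue [15, 47], visited so far: [35]
  queue [15, 47] -> pop 15, enqueue [4, 33], visited so far: [35, 15]
  queue [47, 4, 33] -> pop 47, enqueue [41], visited so far: [35, 15, 47]
  queue [4, 33, 41] -> pop 4, enqueue [14], visited so far: [35, 15, 47, 4]
  queue [33, 41, 14] -> pop 33, enqueue [30], visited so far: [35, 15, 47, 4, 33]
  queue [41, 14, 30] -> pop 41, enqueue [none], visited so far: [35, 15, 47, 4, 33, 41]
  queue [14, 30] -> pop 14, enqueue [5], visited so far: [35, 15, 47, 4, 33, 41, 14]
  queue [30, 5] -> pop 30, enqueue [none], visited so far: [35, 15, 47, 4, 33, 41, 14, 30]
  queue [5] -> pop 5, enqueue [none], visited so far: [35, 15, 47, 4, 33, 41, 14, 30, 5]
Result: [35, 15, 47, 4, 33, 41, 14, 30, 5]


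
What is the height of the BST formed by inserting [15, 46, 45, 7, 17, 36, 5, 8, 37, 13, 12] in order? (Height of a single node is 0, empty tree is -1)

Insertion order: [15, 46, 45, 7, 17, 36, 5, 8, 37, 13, 12]
Tree (level-order array): [15, 7, 46, 5, 8, 45, None, None, None, None, 13, 17, None, 12, None, None, 36, None, None, None, 37]
Compute height bottom-up (empty subtree = -1):
  height(5) = 1 + max(-1, -1) = 0
  height(12) = 1 + max(-1, -1) = 0
  height(13) = 1 + max(0, -1) = 1
  height(8) = 1 + max(-1, 1) = 2
  height(7) = 1 + max(0, 2) = 3
  height(37) = 1 + max(-1, -1) = 0
  height(36) = 1 + max(-1, 0) = 1
  height(17) = 1 + max(-1, 1) = 2
  height(45) = 1 + max(2, -1) = 3
  height(46) = 1 + max(3, -1) = 4
  height(15) = 1 + max(3, 4) = 5
Height = 5


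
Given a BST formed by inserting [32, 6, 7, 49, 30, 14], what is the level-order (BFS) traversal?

Tree insertion order: [32, 6, 7, 49, 30, 14]
Tree (level-order array): [32, 6, 49, None, 7, None, None, None, 30, 14]
BFS from the root, enqueuing left then right child of each popped node:
  queue [32] -> pop 32, enqueue [6, 49], visited so far: [32]
  queue [6, 49] -> pop 6, enqueue [7], visited so far: [32, 6]
  queue [49, 7] -> pop 49, enqueue [none], visited so far: [32, 6, 49]
  queue [7] -> pop 7, enqueue [30], visited so far: [32, 6, 49, 7]
  queue [30] -> pop 30, enqueue [14], visited so far: [32, 6, 49, 7, 30]
  queue [14] -> pop 14, enqueue [none], visited so far: [32, 6, 49, 7, 30, 14]
Result: [32, 6, 49, 7, 30, 14]


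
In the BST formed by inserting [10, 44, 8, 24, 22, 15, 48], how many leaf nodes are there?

Tree built from: [10, 44, 8, 24, 22, 15, 48]
Tree (level-order array): [10, 8, 44, None, None, 24, 48, 22, None, None, None, 15]
Rule: A leaf has 0 children.
Per-node child counts:
  node 10: 2 child(ren)
  node 8: 0 child(ren)
  node 44: 2 child(ren)
  node 24: 1 child(ren)
  node 22: 1 child(ren)
  node 15: 0 child(ren)
  node 48: 0 child(ren)
Matching nodes: [8, 15, 48]
Count of leaf nodes: 3


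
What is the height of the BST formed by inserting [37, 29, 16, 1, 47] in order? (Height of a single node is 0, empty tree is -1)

Insertion order: [37, 29, 16, 1, 47]
Tree (level-order array): [37, 29, 47, 16, None, None, None, 1]
Compute height bottom-up (empty subtree = -1):
  height(1) = 1 + max(-1, -1) = 0
  height(16) = 1 + max(0, -1) = 1
  height(29) = 1 + max(1, -1) = 2
  height(47) = 1 + max(-1, -1) = 0
  height(37) = 1 + max(2, 0) = 3
Height = 3


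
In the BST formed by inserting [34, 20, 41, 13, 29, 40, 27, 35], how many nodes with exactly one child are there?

Tree built from: [34, 20, 41, 13, 29, 40, 27, 35]
Tree (level-order array): [34, 20, 41, 13, 29, 40, None, None, None, 27, None, 35]
Rule: These are nodes with exactly 1 non-null child.
Per-node child counts:
  node 34: 2 child(ren)
  node 20: 2 child(ren)
  node 13: 0 child(ren)
  node 29: 1 child(ren)
  node 27: 0 child(ren)
  node 41: 1 child(ren)
  node 40: 1 child(ren)
  node 35: 0 child(ren)
Matching nodes: [29, 41, 40]
Count of nodes with exactly one child: 3


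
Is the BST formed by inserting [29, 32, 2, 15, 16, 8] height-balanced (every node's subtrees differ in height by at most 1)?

Tree (level-order array): [29, 2, 32, None, 15, None, None, 8, 16]
Definition: a tree is height-balanced if, at every node, |h(left) - h(right)| <= 1 (empty subtree has height -1).
Bottom-up per-node check:
  node 8: h_left=-1, h_right=-1, diff=0 [OK], height=0
  node 16: h_left=-1, h_right=-1, diff=0 [OK], height=0
  node 15: h_left=0, h_right=0, diff=0 [OK], height=1
  node 2: h_left=-1, h_right=1, diff=2 [FAIL (|-1-1|=2 > 1)], height=2
  node 32: h_left=-1, h_right=-1, diff=0 [OK], height=0
  node 29: h_left=2, h_right=0, diff=2 [FAIL (|2-0|=2 > 1)], height=3
Node 2 violates the condition: |-1 - 1| = 2 > 1.
Result: Not balanced


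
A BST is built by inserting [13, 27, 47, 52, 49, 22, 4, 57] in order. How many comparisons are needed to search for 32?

Search path for 32: 13 -> 27 -> 47
Found: False
Comparisons: 3


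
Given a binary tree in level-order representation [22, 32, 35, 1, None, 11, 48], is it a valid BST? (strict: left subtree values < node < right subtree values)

Level-order array: [22, 32, 35, 1, None, 11, 48]
Validate using subtree bounds (lo, hi): at each node, require lo < value < hi,
then recurse left with hi=value and right with lo=value.
Preorder trace (stopping at first violation):
  at node 22 with bounds (-inf, +inf): OK
  at node 32 with bounds (-inf, 22): VIOLATION
Node 32 violates its bound: not (-inf < 32 < 22).
Result: Not a valid BST


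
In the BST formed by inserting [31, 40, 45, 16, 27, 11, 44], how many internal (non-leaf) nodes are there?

Tree built from: [31, 40, 45, 16, 27, 11, 44]
Tree (level-order array): [31, 16, 40, 11, 27, None, 45, None, None, None, None, 44]
Rule: An internal node has at least one child.
Per-node child counts:
  node 31: 2 child(ren)
  node 16: 2 child(ren)
  node 11: 0 child(ren)
  node 27: 0 child(ren)
  node 40: 1 child(ren)
  node 45: 1 child(ren)
  node 44: 0 child(ren)
Matching nodes: [31, 16, 40, 45]
Count of internal (non-leaf) nodes: 4


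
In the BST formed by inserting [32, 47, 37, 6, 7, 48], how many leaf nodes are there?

Tree built from: [32, 47, 37, 6, 7, 48]
Tree (level-order array): [32, 6, 47, None, 7, 37, 48]
Rule: A leaf has 0 children.
Per-node child counts:
  node 32: 2 child(ren)
  node 6: 1 child(ren)
  node 7: 0 child(ren)
  node 47: 2 child(ren)
  node 37: 0 child(ren)
  node 48: 0 child(ren)
Matching nodes: [7, 37, 48]
Count of leaf nodes: 3


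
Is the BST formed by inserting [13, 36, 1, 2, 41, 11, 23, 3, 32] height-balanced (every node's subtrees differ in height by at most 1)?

Tree (level-order array): [13, 1, 36, None, 2, 23, 41, None, 11, None, 32, None, None, 3]
Definition: a tree is height-balanced if, at every node, |h(left) - h(right)| <= 1 (empty subtree has height -1).
Bottom-up per-node check:
  node 3: h_left=-1, h_right=-1, diff=0 [OK], height=0
  node 11: h_left=0, h_right=-1, diff=1 [OK], height=1
  node 2: h_left=-1, h_right=1, diff=2 [FAIL (|-1-1|=2 > 1)], height=2
  node 1: h_left=-1, h_right=2, diff=3 [FAIL (|-1-2|=3 > 1)], height=3
  node 32: h_left=-1, h_right=-1, diff=0 [OK], height=0
  node 23: h_left=-1, h_right=0, diff=1 [OK], height=1
  node 41: h_left=-1, h_right=-1, diff=0 [OK], height=0
  node 36: h_left=1, h_right=0, diff=1 [OK], height=2
  node 13: h_left=3, h_right=2, diff=1 [OK], height=4
Node 2 violates the condition: |-1 - 1| = 2 > 1.
Result: Not balanced


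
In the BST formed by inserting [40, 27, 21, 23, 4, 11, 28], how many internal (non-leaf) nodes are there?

Tree built from: [40, 27, 21, 23, 4, 11, 28]
Tree (level-order array): [40, 27, None, 21, 28, 4, 23, None, None, None, 11]
Rule: An internal node has at least one child.
Per-node child counts:
  node 40: 1 child(ren)
  node 27: 2 child(ren)
  node 21: 2 child(ren)
  node 4: 1 child(ren)
  node 11: 0 child(ren)
  node 23: 0 child(ren)
  node 28: 0 child(ren)
Matching nodes: [40, 27, 21, 4]
Count of internal (non-leaf) nodes: 4


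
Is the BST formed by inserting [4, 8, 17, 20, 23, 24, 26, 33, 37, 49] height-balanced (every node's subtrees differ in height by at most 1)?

Tree (level-order array): [4, None, 8, None, 17, None, 20, None, 23, None, 24, None, 26, None, 33, None, 37, None, 49]
Definition: a tree is height-balanced if, at every node, |h(left) - h(right)| <= 1 (empty subtree has height -1).
Bottom-up per-node check:
  node 49: h_left=-1, h_right=-1, diff=0 [OK], height=0
  node 37: h_left=-1, h_right=0, diff=1 [OK], height=1
  node 33: h_left=-1, h_right=1, diff=2 [FAIL (|-1-1|=2 > 1)], height=2
  node 26: h_left=-1, h_right=2, diff=3 [FAIL (|-1-2|=3 > 1)], height=3
  node 24: h_left=-1, h_right=3, diff=4 [FAIL (|-1-3|=4 > 1)], height=4
  node 23: h_left=-1, h_right=4, diff=5 [FAIL (|-1-4|=5 > 1)], height=5
  node 20: h_left=-1, h_right=5, diff=6 [FAIL (|-1-5|=6 > 1)], height=6
  node 17: h_left=-1, h_right=6, diff=7 [FAIL (|-1-6|=7 > 1)], height=7
  node 8: h_left=-1, h_right=7, diff=8 [FAIL (|-1-7|=8 > 1)], height=8
  node 4: h_left=-1, h_right=8, diff=9 [FAIL (|-1-8|=9 > 1)], height=9
Node 33 violates the condition: |-1 - 1| = 2 > 1.
Result: Not balanced


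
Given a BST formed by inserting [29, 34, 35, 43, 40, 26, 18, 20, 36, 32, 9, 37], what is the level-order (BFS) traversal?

Tree insertion order: [29, 34, 35, 43, 40, 26, 18, 20, 36, 32, 9, 37]
Tree (level-order array): [29, 26, 34, 18, None, 32, 35, 9, 20, None, None, None, 43, None, None, None, None, 40, None, 36, None, None, 37]
BFS from the root, enqueuing left then right child of each popped node:
  queue [29] -> pop 29, enqueue [26, 34], visited so far: [29]
  queue [26, 34] -> pop 26, enqueue [18], visited so far: [29, 26]
  queue [34, 18] -> pop 34, enqueue [32, 35], visited so far: [29, 26, 34]
  queue [18, 32, 35] -> pop 18, enqueue [9, 20], visited so far: [29, 26, 34, 18]
  queue [32, 35, 9, 20] -> pop 32, enqueue [none], visited so far: [29, 26, 34, 18, 32]
  queue [35, 9, 20] -> pop 35, enqueue [43], visited so far: [29, 26, 34, 18, 32, 35]
  queue [9, 20, 43] -> pop 9, enqueue [none], visited so far: [29, 26, 34, 18, 32, 35, 9]
  queue [20, 43] -> pop 20, enqueue [none], visited so far: [29, 26, 34, 18, 32, 35, 9, 20]
  queue [43] -> pop 43, enqueue [40], visited so far: [29, 26, 34, 18, 32, 35, 9, 20, 43]
  queue [40] -> pop 40, enqueue [36], visited so far: [29, 26, 34, 18, 32, 35, 9, 20, 43, 40]
  queue [36] -> pop 36, enqueue [37], visited so far: [29, 26, 34, 18, 32, 35, 9, 20, 43, 40, 36]
  queue [37] -> pop 37, enqueue [none], visited so far: [29, 26, 34, 18, 32, 35, 9, 20, 43, 40, 36, 37]
Result: [29, 26, 34, 18, 32, 35, 9, 20, 43, 40, 36, 37]


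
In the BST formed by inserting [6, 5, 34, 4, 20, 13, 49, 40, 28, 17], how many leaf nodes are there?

Tree built from: [6, 5, 34, 4, 20, 13, 49, 40, 28, 17]
Tree (level-order array): [6, 5, 34, 4, None, 20, 49, None, None, 13, 28, 40, None, None, 17]
Rule: A leaf has 0 children.
Per-node child counts:
  node 6: 2 child(ren)
  node 5: 1 child(ren)
  node 4: 0 child(ren)
  node 34: 2 child(ren)
  node 20: 2 child(ren)
  node 13: 1 child(ren)
  node 17: 0 child(ren)
  node 28: 0 child(ren)
  node 49: 1 child(ren)
  node 40: 0 child(ren)
Matching nodes: [4, 17, 28, 40]
Count of leaf nodes: 4


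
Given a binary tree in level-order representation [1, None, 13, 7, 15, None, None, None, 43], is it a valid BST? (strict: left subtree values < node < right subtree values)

Level-order array: [1, None, 13, 7, 15, None, None, None, 43]
Validate using subtree bounds (lo, hi): at each node, require lo < value < hi,
then recurse left with hi=value and right with lo=value.
Preorder trace (stopping at first violation):
  at node 1 with bounds (-inf, +inf): OK
  at node 13 with bounds (1, +inf): OK
  at node 7 with bounds (1, 13): OK
  at node 15 with bounds (13, +inf): OK
  at node 43 with bounds (15, +inf): OK
No violation found at any node.
Result: Valid BST


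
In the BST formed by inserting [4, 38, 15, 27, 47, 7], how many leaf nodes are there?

Tree built from: [4, 38, 15, 27, 47, 7]
Tree (level-order array): [4, None, 38, 15, 47, 7, 27]
Rule: A leaf has 0 children.
Per-node child counts:
  node 4: 1 child(ren)
  node 38: 2 child(ren)
  node 15: 2 child(ren)
  node 7: 0 child(ren)
  node 27: 0 child(ren)
  node 47: 0 child(ren)
Matching nodes: [7, 27, 47]
Count of leaf nodes: 3


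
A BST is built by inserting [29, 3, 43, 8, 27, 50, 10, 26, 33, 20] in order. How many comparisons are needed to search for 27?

Search path for 27: 29 -> 3 -> 8 -> 27
Found: True
Comparisons: 4


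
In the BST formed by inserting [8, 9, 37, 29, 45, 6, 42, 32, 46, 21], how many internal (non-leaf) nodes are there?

Tree built from: [8, 9, 37, 29, 45, 6, 42, 32, 46, 21]
Tree (level-order array): [8, 6, 9, None, None, None, 37, 29, 45, 21, 32, 42, 46]
Rule: An internal node has at least one child.
Per-node child counts:
  node 8: 2 child(ren)
  node 6: 0 child(ren)
  node 9: 1 child(ren)
  node 37: 2 child(ren)
  node 29: 2 child(ren)
  node 21: 0 child(ren)
  node 32: 0 child(ren)
  node 45: 2 child(ren)
  node 42: 0 child(ren)
  node 46: 0 child(ren)
Matching nodes: [8, 9, 37, 29, 45]
Count of internal (non-leaf) nodes: 5


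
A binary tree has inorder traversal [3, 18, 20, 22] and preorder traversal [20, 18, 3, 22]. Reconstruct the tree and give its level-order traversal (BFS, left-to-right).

Inorder:  [3, 18, 20, 22]
Preorder: [20, 18, 3, 22]
Algorithm: preorder visits root first, so consume preorder in order;
for each root, split the current inorder slice at that value into
left-subtree inorder and right-subtree inorder, then recurse.
Recursive splits:
  root=20; inorder splits into left=[3, 18], right=[22]
  root=18; inorder splits into left=[3], right=[]
  root=3; inorder splits into left=[], right=[]
  root=22; inorder splits into left=[], right=[]
Reconstructed level-order: [20, 18, 22, 3]


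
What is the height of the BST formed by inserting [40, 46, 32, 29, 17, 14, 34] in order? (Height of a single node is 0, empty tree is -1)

Insertion order: [40, 46, 32, 29, 17, 14, 34]
Tree (level-order array): [40, 32, 46, 29, 34, None, None, 17, None, None, None, 14]
Compute height bottom-up (empty subtree = -1):
  height(14) = 1 + max(-1, -1) = 0
  height(17) = 1 + max(0, -1) = 1
  height(29) = 1 + max(1, -1) = 2
  height(34) = 1 + max(-1, -1) = 0
  height(32) = 1 + max(2, 0) = 3
  height(46) = 1 + max(-1, -1) = 0
  height(40) = 1 + max(3, 0) = 4
Height = 4


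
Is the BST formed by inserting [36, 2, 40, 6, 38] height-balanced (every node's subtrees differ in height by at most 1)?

Tree (level-order array): [36, 2, 40, None, 6, 38]
Definition: a tree is height-balanced if, at every node, |h(left) - h(right)| <= 1 (empty subtree has height -1).
Bottom-up per-node check:
  node 6: h_left=-1, h_right=-1, diff=0 [OK], height=0
  node 2: h_left=-1, h_right=0, diff=1 [OK], height=1
  node 38: h_left=-1, h_right=-1, diff=0 [OK], height=0
  node 40: h_left=0, h_right=-1, diff=1 [OK], height=1
  node 36: h_left=1, h_right=1, diff=0 [OK], height=2
All nodes satisfy the balance condition.
Result: Balanced


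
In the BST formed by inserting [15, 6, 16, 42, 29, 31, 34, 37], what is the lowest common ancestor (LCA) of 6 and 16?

Tree insertion order: [15, 6, 16, 42, 29, 31, 34, 37]
Tree (level-order array): [15, 6, 16, None, None, None, 42, 29, None, None, 31, None, 34, None, 37]
In a BST, the LCA of p=6, q=16 is the first node v on the
root-to-leaf path with p <= v <= q (go left if both < v, right if both > v).
Walk from root:
  at 15: 6 <= 15 <= 16, this is the LCA
LCA = 15


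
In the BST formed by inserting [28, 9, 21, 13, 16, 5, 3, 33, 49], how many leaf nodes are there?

Tree built from: [28, 9, 21, 13, 16, 5, 3, 33, 49]
Tree (level-order array): [28, 9, 33, 5, 21, None, 49, 3, None, 13, None, None, None, None, None, None, 16]
Rule: A leaf has 0 children.
Per-node child counts:
  node 28: 2 child(ren)
  node 9: 2 child(ren)
  node 5: 1 child(ren)
  node 3: 0 child(ren)
  node 21: 1 child(ren)
  node 13: 1 child(ren)
  node 16: 0 child(ren)
  node 33: 1 child(ren)
  node 49: 0 child(ren)
Matching nodes: [3, 16, 49]
Count of leaf nodes: 3


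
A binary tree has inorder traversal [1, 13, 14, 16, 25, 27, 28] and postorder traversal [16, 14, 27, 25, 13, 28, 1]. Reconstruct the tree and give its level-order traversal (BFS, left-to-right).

Inorder:   [1, 13, 14, 16, 25, 27, 28]
Postorder: [16, 14, 27, 25, 13, 28, 1]
Algorithm: postorder visits root last, so walk postorder right-to-left;
each value is the root of the current inorder slice — split it at that
value, recurse on the right subtree first, then the left.
Recursive splits:
  root=1; inorder splits into left=[], right=[13, 14, 16, 25, 27, 28]
  root=28; inorder splits into left=[13, 14, 16, 25, 27], right=[]
  root=13; inorder splits into left=[], right=[14, 16, 25, 27]
  root=25; inorder splits into left=[14, 16], right=[27]
  root=27; inorder splits into left=[], right=[]
  root=14; inorder splits into left=[], right=[16]
  root=16; inorder splits into left=[], right=[]
Reconstructed level-order: [1, 28, 13, 25, 14, 27, 16]


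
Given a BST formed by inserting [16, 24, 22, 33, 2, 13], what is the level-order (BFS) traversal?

Tree insertion order: [16, 24, 22, 33, 2, 13]
Tree (level-order array): [16, 2, 24, None, 13, 22, 33]
BFS from the root, enqueuing left then right child of each popped node:
  queue [16] -> pop 16, enqueue [2, 24], visited so far: [16]
  queue [2, 24] -> pop 2, enqueue [13], visited so far: [16, 2]
  queue [24, 13] -> pop 24, enqueue [22, 33], visited so far: [16, 2, 24]
  queue [13, 22, 33] -> pop 13, enqueue [none], visited so far: [16, 2, 24, 13]
  queue [22, 33] -> pop 22, enqueue [none], visited so far: [16, 2, 24, 13, 22]
  queue [33] -> pop 33, enqueue [none], visited so far: [16, 2, 24, 13, 22, 33]
Result: [16, 2, 24, 13, 22, 33]


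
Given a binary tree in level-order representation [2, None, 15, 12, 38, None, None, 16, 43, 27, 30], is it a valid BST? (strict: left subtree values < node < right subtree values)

Level-order array: [2, None, 15, 12, 38, None, None, 16, 43, 27, 30]
Validate using subtree bounds (lo, hi): at each node, require lo < value < hi,
then recurse left with hi=value and right with lo=value.
Preorder trace (stopping at first violation):
  at node 2 with bounds (-inf, +inf): OK
  at node 15 with bounds (2, +inf): OK
  at node 12 with bounds (2, 15): OK
  at node 38 with bounds (15, +inf): OK
  at node 16 with bounds (15, 38): OK
  at node 27 with bounds (15, 16): VIOLATION
Node 27 violates its bound: not (15 < 27 < 16).
Result: Not a valid BST


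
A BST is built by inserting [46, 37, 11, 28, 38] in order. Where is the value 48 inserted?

Starting tree (level order): [46, 37, None, 11, 38, None, 28]
Insertion path: 46
Result: insert 48 as right child of 46
Final tree (level order): [46, 37, 48, 11, 38, None, None, None, 28]


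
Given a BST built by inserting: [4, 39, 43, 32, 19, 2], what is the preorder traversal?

Tree insertion order: [4, 39, 43, 32, 19, 2]
Tree (level-order array): [4, 2, 39, None, None, 32, 43, 19]
Preorder traversal: [4, 2, 39, 32, 19, 43]


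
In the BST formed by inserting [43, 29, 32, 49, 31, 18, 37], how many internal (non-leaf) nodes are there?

Tree built from: [43, 29, 32, 49, 31, 18, 37]
Tree (level-order array): [43, 29, 49, 18, 32, None, None, None, None, 31, 37]
Rule: An internal node has at least one child.
Per-node child counts:
  node 43: 2 child(ren)
  node 29: 2 child(ren)
  node 18: 0 child(ren)
  node 32: 2 child(ren)
  node 31: 0 child(ren)
  node 37: 0 child(ren)
  node 49: 0 child(ren)
Matching nodes: [43, 29, 32]
Count of internal (non-leaf) nodes: 3


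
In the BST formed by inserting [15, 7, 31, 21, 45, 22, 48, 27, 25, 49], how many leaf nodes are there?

Tree built from: [15, 7, 31, 21, 45, 22, 48, 27, 25, 49]
Tree (level-order array): [15, 7, 31, None, None, 21, 45, None, 22, None, 48, None, 27, None, 49, 25]
Rule: A leaf has 0 children.
Per-node child counts:
  node 15: 2 child(ren)
  node 7: 0 child(ren)
  node 31: 2 child(ren)
  node 21: 1 child(ren)
  node 22: 1 child(ren)
  node 27: 1 child(ren)
  node 25: 0 child(ren)
  node 45: 1 child(ren)
  node 48: 1 child(ren)
  node 49: 0 child(ren)
Matching nodes: [7, 25, 49]
Count of leaf nodes: 3


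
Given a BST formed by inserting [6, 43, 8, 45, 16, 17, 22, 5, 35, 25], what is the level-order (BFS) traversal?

Tree insertion order: [6, 43, 8, 45, 16, 17, 22, 5, 35, 25]
Tree (level-order array): [6, 5, 43, None, None, 8, 45, None, 16, None, None, None, 17, None, 22, None, 35, 25]
BFS from the root, enqueuing left then right child of each popped node:
  queue [6] -> pop 6, enqueue [5, 43], visited so far: [6]
  queue [5, 43] -> pop 5, enqueue [none], visited so far: [6, 5]
  queue [43] -> pop 43, enqueue [8, 45], visited so far: [6, 5, 43]
  queue [8, 45] -> pop 8, enqueue [16], visited so far: [6, 5, 43, 8]
  queue [45, 16] -> pop 45, enqueue [none], visited so far: [6, 5, 43, 8, 45]
  queue [16] -> pop 16, enqueue [17], visited so far: [6, 5, 43, 8, 45, 16]
  queue [17] -> pop 17, enqueue [22], visited so far: [6, 5, 43, 8, 45, 16, 17]
  queue [22] -> pop 22, enqueue [35], visited so far: [6, 5, 43, 8, 45, 16, 17, 22]
  queue [35] -> pop 35, enqueue [25], visited so far: [6, 5, 43, 8, 45, 16, 17, 22, 35]
  queue [25] -> pop 25, enqueue [none], visited so far: [6, 5, 43, 8, 45, 16, 17, 22, 35, 25]
Result: [6, 5, 43, 8, 45, 16, 17, 22, 35, 25]


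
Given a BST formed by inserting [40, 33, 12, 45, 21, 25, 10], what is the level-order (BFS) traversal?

Tree insertion order: [40, 33, 12, 45, 21, 25, 10]
Tree (level-order array): [40, 33, 45, 12, None, None, None, 10, 21, None, None, None, 25]
BFS from the root, enqueuing left then right child of each popped node:
  queue [40] -> pop 40, enqueue [33, 45], visited so far: [40]
  queue [33, 45] -> pop 33, enqueue [12], visited so far: [40, 33]
  queue [45, 12] -> pop 45, enqueue [none], visited so far: [40, 33, 45]
  queue [12] -> pop 12, enqueue [10, 21], visited so far: [40, 33, 45, 12]
  queue [10, 21] -> pop 10, enqueue [none], visited so far: [40, 33, 45, 12, 10]
  queue [21] -> pop 21, enqueue [25], visited so far: [40, 33, 45, 12, 10, 21]
  queue [25] -> pop 25, enqueue [none], visited so far: [40, 33, 45, 12, 10, 21, 25]
Result: [40, 33, 45, 12, 10, 21, 25]


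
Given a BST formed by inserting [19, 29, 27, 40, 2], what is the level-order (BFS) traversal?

Tree insertion order: [19, 29, 27, 40, 2]
Tree (level-order array): [19, 2, 29, None, None, 27, 40]
BFS from the root, enqueuing left then right child of each popped node:
  queue [19] -> pop 19, enqueue [2, 29], visited so far: [19]
  queue [2, 29] -> pop 2, enqueue [none], visited so far: [19, 2]
  queue [29] -> pop 29, enqueue [27, 40], visited so far: [19, 2, 29]
  queue [27, 40] -> pop 27, enqueue [none], visited so far: [19, 2, 29, 27]
  queue [40] -> pop 40, enqueue [none], visited so far: [19, 2, 29, 27, 40]
Result: [19, 2, 29, 27, 40]


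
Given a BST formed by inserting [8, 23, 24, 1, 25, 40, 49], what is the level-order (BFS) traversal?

Tree insertion order: [8, 23, 24, 1, 25, 40, 49]
Tree (level-order array): [8, 1, 23, None, None, None, 24, None, 25, None, 40, None, 49]
BFS from the root, enqueuing left then right child of each popped node:
  queue [8] -> pop 8, enqueue [1, 23], visited so far: [8]
  queue [1, 23] -> pop 1, enqueue [none], visited so far: [8, 1]
  queue [23] -> pop 23, enqueue [24], visited so far: [8, 1, 23]
  queue [24] -> pop 24, enqueue [25], visited so far: [8, 1, 23, 24]
  queue [25] -> pop 25, enqueue [40], visited so far: [8, 1, 23, 24, 25]
  queue [40] -> pop 40, enqueue [49], visited so far: [8, 1, 23, 24, 25, 40]
  queue [49] -> pop 49, enqueue [none], visited so far: [8, 1, 23, 24, 25, 40, 49]
Result: [8, 1, 23, 24, 25, 40, 49]


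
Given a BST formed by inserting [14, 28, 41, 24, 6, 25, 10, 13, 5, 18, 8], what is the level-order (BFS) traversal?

Tree insertion order: [14, 28, 41, 24, 6, 25, 10, 13, 5, 18, 8]
Tree (level-order array): [14, 6, 28, 5, 10, 24, 41, None, None, 8, 13, 18, 25]
BFS from the root, enqueuing left then right child of each popped node:
  queue [14] -> pop 14, enqueue [6, 28], visited so far: [14]
  queue [6, 28] -> pop 6, enqueue [5, 10], visited so far: [14, 6]
  queue [28, 5, 10] -> pop 28, enqueue [24, 41], visited so far: [14, 6, 28]
  queue [5, 10, 24, 41] -> pop 5, enqueue [none], visited so far: [14, 6, 28, 5]
  queue [10, 24, 41] -> pop 10, enqueue [8, 13], visited so far: [14, 6, 28, 5, 10]
  queue [24, 41, 8, 13] -> pop 24, enqueue [18, 25], visited so far: [14, 6, 28, 5, 10, 24]
  queue [41, 8, 13, 18, 25] -> pop 41, enqueue [none], visited so far: [14, 6, 28, 5, 10, 24, 41]
  queue [8, 13, 18, 25] -> pop 8, enqueue [none], visited so far: [14, 6, 28, 5, 10, 24, 41, 8]
  queue [13, 18, 25] -> pop 13, enqueue [none], visited so far: [14, 6, 28, 5, 10, 24, 41, 8, 13]
  queue [18, 25] -> pop 18, enqueue [none], visited so far: [14, 6, 28, 5, 10, 24, 41, 8, 13, 18]
  queue [25] -> pop 25, enqueue [none], visited so far: [14, 6, 28, 5, 10, 24, 41, 8, 13, 18, 25]
Result: [14, 6, 28, 5, 10, 24, 41, 8, 13, 18, 25]


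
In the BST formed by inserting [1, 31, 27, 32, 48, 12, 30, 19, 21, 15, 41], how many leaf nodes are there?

Tree built from: [1, 31, 27, 32, 48, 12, 30, 19, 21, 15, 41]
Tree (level-order array): [1, None, 31, 27, 32, 12, 30, None, 48, None, 19, None, None, 41, None, 15, 21]
Rule: A leaf has 0 children.
Per-node child counts:
  node 1: 1 child(ren)
  node 31: 2 child(ren)
  node 27: 2 child(ren)
  node 12: 1 child(ren)
  node 19: 2 child(ren)
  node 15: 0 child(ren)
  node 21: 0 child(ren)
  node 30: 0 child(ren)
  node 32: 1 child(ren)
  node 48: 1 child(ren)
  node 41: 0 child(ren)
Matching nodes: [15, 21, 30, 41]
Count of leaf nodes: 4


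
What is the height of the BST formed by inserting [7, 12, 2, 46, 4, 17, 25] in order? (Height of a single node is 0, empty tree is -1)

Insertion order: [7, 12, 2, 46, 4, 17, 25]
Tree (level-order array): [7, 2, 12, None, 4, None, 46, None, None, 17, None, None, 25]
Compute height bottom-up (empty subtree = -1):
  height(4) = 1 + max(-1, -1) = 0
  height(2) = 1 + max(-1, 0) = 1
  height(25) = 1 + max(-1, -1) = 0
  height(17) = 1 + max(-1, 0) = 1
  height(46) = 1 + max(1, -1) = 2
  height(12) = 1 + max(-1, 2) = 3
  height(7) = 1 + max(1, 3) = 4
Height = 4


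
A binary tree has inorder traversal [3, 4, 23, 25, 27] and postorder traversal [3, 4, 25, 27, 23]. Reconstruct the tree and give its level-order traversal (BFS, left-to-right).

Inorder:   [3, 4, 23, 25, 27]
Postorder: [3, 4, 25, 27, 23]
Algorithm: postorder visits root last, so walk postorder right-to-left;
each value is the root of the current inorder slice — split it at that
value, recurse on the right subtree first, then the left.
Recursive splits:
  root=23; inorder splits into left=[3, 4], right=[25, 27]
  root=27; inorder splits into left=[25], right=[]
  root=25; inorder splits into left=[], right=[]
  root=4; inorder splits into left=[3], right=[]
  root=3; inorder splits into left=[], right=[]
Reconstructed level-order: [23, 4, 27, 3, 25]


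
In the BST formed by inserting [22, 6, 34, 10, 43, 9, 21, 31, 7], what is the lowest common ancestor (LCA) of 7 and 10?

Tree insertion order: [22, 6, 34, 10, 43, 9, 21, 31, 7]
Tree (level-order array): [22, 6, 34, None, 10, 31, 43, 9, 21, None, None, None, None, 7]
In a BST, the LCA of p=7, q=10 is the first node v on the
root-to-leaf path with p <= v <= q (go left if both < v, right if both > v).
Walk from root:
  at 22: both 7 and 10 < 22, go left
  at 6: both 7 and 10 > 6, go right
  at 10: 7 <= 10 <= 10, this is the LCA
LCA = 10


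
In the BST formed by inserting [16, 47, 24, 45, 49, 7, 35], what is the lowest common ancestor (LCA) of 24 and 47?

Tree insertion order: [16, 47, 24, 45, 49, 7, 35]
Tree (level-order array): [16, 7, 47, None, None, 24, 49, None, 45, None, None, 35]
In a BST, the LCA of p=24, q=47 is the first node v on the
root-to-leaf path with p <= v <= q (go left if both < v, right if both > v).
Walk from root:
  at 16: both 24 and 47 > 16, go right
  at 47: 24 <= 47 <= 47, this is the LCA
LCA = 47


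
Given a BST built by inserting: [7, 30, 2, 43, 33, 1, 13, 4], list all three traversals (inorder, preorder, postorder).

Tree insertion order: [7, 30, 2, 43, 33, 1, 13, 4]
Tree (level-order array): [7, 2, 30, 1, 4, 13, 43, None, None, None, None, None, None, 33]
Inorder (L, root, R): [1, 2, 4, 7, 13, 30, 33, 43]
Preorder (root, L, R): [7, 2, 1, 4, 30, 13, 43, 33]
Postorder (L, R, root): [1, 4, 2, 13, 33, 43, 30, 7]


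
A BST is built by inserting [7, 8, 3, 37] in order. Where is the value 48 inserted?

Starting tree (level order): [7, 3, 8, None, None, None, 37]
Insertion path: 7 -> 8 -> 37
Result: insert 48 as right child of 37
Final tree (level order): [7, 3, 8, None, None, None, 37, None, 48]


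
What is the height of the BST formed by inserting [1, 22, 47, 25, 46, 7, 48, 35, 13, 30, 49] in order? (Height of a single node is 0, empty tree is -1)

Insertion order: [1, 22, 47, 25, 46, 7, 48, 35, 13, 30, 49]
Tree (level-order array): [1, None, 22, 7, 47, None, 13, 25, 48, None, None, None, 46, None, 49, 35, None, None, None, 30]
Compute height bottom-up (empty subtree = -1):
  height(13) = 1 + max(-1, -1) = 0
  height(7) = 1 + max(-1, 0) = 1
  height(30) = 1 + max(-1, -1) = 0
  height(35) = 1 + max(0, -1) = 1
  height(46) = 1 + max(1, -1) = 2
  height(25) = 1 + max(-1, 2) = 3
  height(49) = 1 + max(-1, -1) = 0
  height(48) = 1 + max(-1, 0) = 1
  height(47) = 1 + max(3, 1) = 4
  height(22) = 1 + max(1, 4) = 5
  height(1) = 1 + max(-1, 5) = 6
Height = 6


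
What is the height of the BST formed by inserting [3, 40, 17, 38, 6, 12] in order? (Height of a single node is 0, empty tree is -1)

Insertion order: [3, 40, 17, 38, 6, 12]
Tree (level-order array): [3, None, 40, 17, None, 6, 38, None, 12]
Compute height bottom-up (empty subtree = -1):
  height(12) = 1 + max(-1, -1) = 0
  height(6) = 1 + max(-1, 0) = 1
  height(38) = 1 + max(-1, -1) = 0
  height(17) = 1 + max(1, 0) = 2
  height(40) = 1 + max(2, -1) = 3
  height(3) = 1 + max(-1, 3) = 4
Height = 4


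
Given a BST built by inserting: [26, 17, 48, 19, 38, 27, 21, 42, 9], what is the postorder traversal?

Tree insertion order: [26, 17, 48, 19, 38, 27, 21, 42, 9]
Tree (level-order array): [26, 17, 48, 9, 19, 38, None, None, None, None, 21, 27, 42]
Postorder traversal: [9, 21, 19, 17, 27, 42, 38, 48, 26]


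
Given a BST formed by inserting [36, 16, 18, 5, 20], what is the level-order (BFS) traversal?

Tree insertion order: [36, 16, 18, 5, 20]
Tree (level-order array): [36, 16, None, 5, 18, None, None, None, 20]
BFS from the root, enqueuing left then right child of each popped node:
  queue [36] -> pop 36, enqueue [16], visited so far: [36]
  queue [16] -> pop 16, enqueue [5, 18], visited so far: [36, 16]
  queue [5, 18] -> pop 5, enqueue [none], visited so far: [36, 16, 5]
  queue [18] -> pop 18, enqueue [20], visited so far: [36, 16, 5, 18]
  queue [20] -> pop 20, enqueue [none], visited so far: [36, 16, 5, 18, 20]
Result: [36, 16, 5, 18, 20]


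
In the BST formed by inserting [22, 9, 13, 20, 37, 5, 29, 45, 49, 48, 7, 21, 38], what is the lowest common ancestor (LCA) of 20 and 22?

Tree insertion order: [22, 9, 13, 20, 37, 5, 29, 45, 49, 48, 7, 21, 38]
Tree (level-order array): [22, 9, 37, 5, 13, 29, 45, None, 7, None, 20, None, None, 38, 49, None, None, None, 21, None, None, 48]
In a BST, the LCA of p=20, q=22 is the first node v on the
root-to-leaf path with p <= v <= q (go left if both < v, right if both > v).
Walk from root:
  at 22: 20 <= 22 <= 22, this is the LCA
LCA = 22


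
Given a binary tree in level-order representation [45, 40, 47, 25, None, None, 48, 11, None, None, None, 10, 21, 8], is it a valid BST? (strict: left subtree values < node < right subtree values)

Level-order array: [45, 40, 47, 25, None, None, 48, 11, None, None, None, 10, 21, 8]
Validate using subtree bounds (lo, hi): at each node, require lo < value < hi,
then recurse left with hi=value and right with lo=value.
Preorder trace (stopping at first violation):
  at node 45 with bounds (-inf, +inf): OK
  at node 40 with bounds (-inf, 45): OK
  at node 25 with bounds (-inf, 40): OK
  at node 11 with bounds (-inf, 25): OK
  at node 10 with bounds (-inf, 11): OK
  at node 8 with bounds (-inf, 10): OK
  at node 21 with bounds (11, 25): OK
  at node 47 with bounds (45, +inf): OK
  at node 48 with bounds (47, +inf): OK
No violation found at any node.
Result: Valid BST


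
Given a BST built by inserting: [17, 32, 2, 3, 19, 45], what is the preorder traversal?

Tree insertion order: [17, 32, 2, 3, 19, 45]
Tree (level-order array): [17, 2, 32, None, 3, 19, 45]
Preorder traversal: [17, 2, 3, 32, 19, 45]


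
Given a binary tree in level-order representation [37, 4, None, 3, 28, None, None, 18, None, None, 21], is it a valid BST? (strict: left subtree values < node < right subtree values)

Level-order array: [37, 4, None, 3, 28, None, None, 18, None, None, 21]
Validate using subtree bounds (lo, hi): at each node, require lo < value < hi,
then recurse left with hi=value and right with lo=value.
Preorder trace (stopping at first violation):
  at node 37 with bounds (-inf, +inf): OK
  at node 4 with bounds (-inf, 37): OK
  at node 3 with bounds (-inf, 4): OK
  at node 28 with bounds (4, 37): OK
  at node 18 with bounds (4, 28): OK
  at node 21 with bounds (18, 28): OK
No violation found at any node.
Result: Valid BST


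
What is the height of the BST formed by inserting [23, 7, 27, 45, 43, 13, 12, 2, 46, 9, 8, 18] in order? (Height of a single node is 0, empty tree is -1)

Insertion order: [23, 7, 27, 45, 43, 13, 12, 2, 46, 9, 8, 18]
Tree (level-order array): [23, 7, 27, 2, 13, None, 45, None, None, 12, 18, 43, 46, 9, None, None, None, None, None, None, None, 8]
Compute height bottom-up (empty subtree = -1):
  height(2) = 1 + max(-1, -1) = 0
  height(8) = 1 + max(-1, -1) = 0
  height(9) = 1 + max(0, -1) = 1
  height(12) = 1 + max(1, -1) = 2
  height(18) = 1 + max(-1, -1) = 0
  height(13) = 1 + max(2, 0) = 3
  height(7) = 1 + max(0, 3) = 4
  height(43) = 1 + max(-1, -1) = 0
  height(46) = 1 + max(-1, -1) = 0
  height(45) = 1 + max(0, 0) = 1
  height(27) = 1 + max(-1, 1) = 2
  height(23) = 1 + max(4, 2) = 5
Height = 5


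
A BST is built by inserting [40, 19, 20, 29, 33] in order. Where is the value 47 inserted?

Starting tree (level order): [40, 19, None, None, 20, None, 29, None, 33]
Insertion path: 40
Result: insert 47 as right child of 40
Final tree (level order): [40, 19, 47, None, 20, None, None, None, 29, None, 33]


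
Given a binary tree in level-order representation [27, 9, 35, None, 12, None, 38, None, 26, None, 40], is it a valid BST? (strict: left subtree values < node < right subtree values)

Level-order array: [27, 9, 35, None, 12, None, 38, None, 26, None, 40]
Validate using subtree bounds (lo, hi): at each node, require lo < value < hi,
then recurse left with hi=value and right with lo=value.
Preorder trace (stopping at first violation):
  at node 27 with bounds (-inf, +inf): OK
  at node 9 with bounds (-inf, 27): OK
  at node 12 with bounds (9, 27): OK
  at node 26 with bounds (12, 27): OK
  at node 35 with bounds (27, +inf): OK
  at node 38 with bounds (35, +inf): OK
  at node 40 with bounds (38, +inf): OK
No violation found at any node.
Result: Valid BST


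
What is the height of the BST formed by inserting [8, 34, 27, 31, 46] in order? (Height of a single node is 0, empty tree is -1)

Insertion order: [8, 34, 27, 31, 46]
Tree (level-order array): [8, None, 34, 27, 46, None, 31]
Compute height bottom-up (empty subtree = -1):
  height(31) = 1 + max(-1, -1) = 0
  height(27) = 1 + max(-1, 0) = 1
  height(46) = 1 + max(-1, -1) = 0
  height(34) = 1 + max(1, 0) = 2
  height(8) = 1 + max(-1, 2) = 3
Height = 3


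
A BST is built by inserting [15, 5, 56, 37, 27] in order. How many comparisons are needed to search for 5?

Search path for 5: 15 -> 5
Found: True
Comparisons: 2


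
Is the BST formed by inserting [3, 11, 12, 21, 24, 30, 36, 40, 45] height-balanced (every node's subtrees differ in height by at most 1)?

Tree (level-order array): [3, None, 11, None, 12, None, 21, None, 24, None, 30, None, 36, None, 40, None, 45]
Definition: a tree is height-balanced if, at every node, |h(left) - h(right)| <= 1 (empty subtree has height -1).
Bottom-up per-node check:
  node 45: h_left=-1, h_right=-1, diff=0 [OK], height=0
  node 40: h_left=-1, h_right=0, diff=1 [OK], height=1
  node 36: h_left=-1, h_right=1, diff=2 [FAIL (|-1-1|=2 > 1)], height=2
  node 30: h_left=-1, h_right=2, diff=3 [FAIL (|-1-2|=3 > 1)], height=3
  node 24: h_left=-1, h_right=3, diff=4 [FAIL (|-1-3|=4 > 1)], height=4
  node 21: h_left=-1, h_right=4, diff=5 [FAIL (|-1-4|=5 > 1)], height=5
  node 12: h_left=-1, h_right=5, diff=6 [FAIL (|-1-5|=6 > 1)], height=6
  node 11: h_left=-1, h_right=6, diff=7 [FAIL (|-1-6|=7 > 1)], height=7
  node 3: h_left=-1, h_right=7, diff=8 [FAIL (|-1-7|=8 > 1)], height=8
Node 36 violates the condition: |-1 - 1| = 2 > 1.
Result: Not balanced


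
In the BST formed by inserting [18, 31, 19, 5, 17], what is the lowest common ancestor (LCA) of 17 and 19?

Tree insertion order: [18, 31, 19, 5, 17]
Tree (level-order array): [18, 5, 31, None, 17, 19]
In a BST, the LCA of p=17, q=19 is the first node v on the
root-to-leaf path with p <= v <= q (go left if both < v, right if both > v).
Walk from root:
  at 18: 17 <= 18 <= 19, this is the LCA
LCA = 18


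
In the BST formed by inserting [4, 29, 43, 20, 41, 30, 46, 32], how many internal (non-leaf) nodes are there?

Tree built from: [4, 29, 43, 20, 41, 30, 46, 32]
Tree (level-order array): [4, None, 29, 20, 43, None, None, 41, 46, 30, None, None, None, None, 32]
Rule: An internal node has at least one child.
Per-node child counts:
  node 4: 1 child(ren)
  node 29: 2 child(ren)
  node 20: 0 child(ren)
  node 43: 2 child(ren)
  node 41: 1 child(ren)
  node 30: 1 child(ren)
  node 32: 0 child(ren)
  node 46: 0 child(ren)
Matching nodes: [4, 29, 43, 41, 30]
Count of internal (non-leaf) nodes: 5


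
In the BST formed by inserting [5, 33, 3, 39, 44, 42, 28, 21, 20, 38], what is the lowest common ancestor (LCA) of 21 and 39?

Tree insertion order: [5, 33, 3, 39, 44, 42, 28, 21, 20, 38]
Tree (level-order array): [5, 3, 33, None, None, 28, 39, 21, None, 38, 44, 20, None, None, None, 42]
In a BST, the LCA of p=21, q=39 is the first node v on the
root-to-leaf path with p <= v <= q (go left if both < v, right if both > v).
Walk from root:
  at 5: both 21 and 39 > 5, go right
  at 33: 21 <= 33 <= 39, this is the LCA
LCA = 33


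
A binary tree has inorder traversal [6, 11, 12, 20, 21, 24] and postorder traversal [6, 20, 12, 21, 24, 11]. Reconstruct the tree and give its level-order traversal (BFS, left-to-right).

Inorder:   [6, 11, 12, 20, 21, 24]
Postorder: [6, 20, 12, 21, 24, 11]
Algorithm: postorder visits root last, so walk postorder right-to-left;
each value is the root of the current inorder slice — split it at that
value, recurse on the right subtree first, then the left.
Recursive splits:
  root=11; inorder splits into left=[6], right=[12, 20, 21, 24]
  root=24; inorder splits into left=[12, 20, 21], right=[]
  root=21; inorder splits into left=[12, 20], right=[]
  root=12; inorder splits into left=[], right=[20]
  root=20; inorder splits into left=[], right=[]
  root=6; inorder splits into left=[], right=[]
Reconstructed level-order: [11, 6, 24, 21, 12, 20]
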